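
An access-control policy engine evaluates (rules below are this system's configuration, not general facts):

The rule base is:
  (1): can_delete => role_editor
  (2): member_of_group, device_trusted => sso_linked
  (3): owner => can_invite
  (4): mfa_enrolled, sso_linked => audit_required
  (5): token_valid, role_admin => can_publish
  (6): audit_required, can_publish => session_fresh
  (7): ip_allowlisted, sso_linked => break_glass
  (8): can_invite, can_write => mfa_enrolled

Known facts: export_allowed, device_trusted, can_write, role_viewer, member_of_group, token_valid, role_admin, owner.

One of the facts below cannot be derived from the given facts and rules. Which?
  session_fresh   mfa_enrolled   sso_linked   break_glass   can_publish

Round 1: (2) [member_of_group, device_trusted => sso_linked]; (3) [owner => can_invite]; (5) [token_valid, role_admin => can_publish]. Adds sso_linked, can_invite, can_publish.
Round 2: (8) [can_invite, can_write => mfa_enrolled]. Adds mfa_enrolled.
Round 3: (4) [mfa_enrolled, sso_linked => audit_required]. Adds audit_required.
Round 4: (6) [audit_required, can_publish => session_fresh]. Adds session_fresh.
Derived: sso_linked (round 1), can_publish (round 1), session_fresh (round 4), mfa_enrolled (round 2). break_glass never appears in any round.

break_glass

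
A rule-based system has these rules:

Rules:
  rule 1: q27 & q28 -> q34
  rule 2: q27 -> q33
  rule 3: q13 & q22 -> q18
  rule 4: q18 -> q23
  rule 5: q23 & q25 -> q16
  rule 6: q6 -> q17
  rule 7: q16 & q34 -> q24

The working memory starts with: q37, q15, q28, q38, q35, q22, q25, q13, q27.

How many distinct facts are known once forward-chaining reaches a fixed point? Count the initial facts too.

Round 1: rule 1 [q27 & q28 -> q34]; rule 2 [q27 -> q33]; rule 3 [q13 & q22 -> q18]. Adds q34, q33, q18.
Round 2: rule 4 [q18 -> q23]. Adds q23.
Round 3: rule 5 [q23 & q25 -> q16]. Adds q16.
Round 4: rule 7 [q16 & q34 -> q24]. Adds q24.
Closure: {q13, q15, q16, q18, q22, q23, q24, q25, q27, q28, q33, q34, q35, q37, q38} — 15 facts.

15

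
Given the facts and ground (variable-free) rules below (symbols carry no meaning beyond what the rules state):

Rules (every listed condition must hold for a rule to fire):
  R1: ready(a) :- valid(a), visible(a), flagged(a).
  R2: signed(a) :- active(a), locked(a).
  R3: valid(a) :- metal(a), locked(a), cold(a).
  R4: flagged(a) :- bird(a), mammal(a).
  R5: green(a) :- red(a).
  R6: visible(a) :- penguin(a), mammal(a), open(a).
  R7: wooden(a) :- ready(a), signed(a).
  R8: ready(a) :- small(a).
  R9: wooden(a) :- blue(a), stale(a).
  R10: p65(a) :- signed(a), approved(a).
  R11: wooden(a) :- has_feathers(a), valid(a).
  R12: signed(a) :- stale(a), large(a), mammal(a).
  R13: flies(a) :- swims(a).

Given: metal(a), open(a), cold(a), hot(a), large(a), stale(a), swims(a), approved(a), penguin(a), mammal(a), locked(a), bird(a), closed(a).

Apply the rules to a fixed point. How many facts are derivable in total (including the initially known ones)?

Round 1: R3 [valid(a) :- metal(a), locked(a), cold(a).]; R4 [flagged(a) :- bird(a), mammal(a).]; R6 [visible(a) :- penguin(a), mammal(a), open(a).]; R12 [signed(a) :- stale(a), large(a), mammal(a).]; R13 [flies(a) :- swims(a).]. Adds valid(a), flagged(a), visible(a), signed(a), flies(a).
Round 2: R1 [ready(a) :- valid(a), visible(a), flagged(a).]; R10 [p65(a) :- signed(a), approved(a).]. Adds ready(a), p65(a).
Round 3: R7 [wooden(a) :- ready(a), signed(a).]. Adds wooden(a).
Closure: {approved(a), bird(a), closed(a), cold(a), flagged(a), flies(a), hot(a), large(a), locked(a), mammal(a), metal(a), open(a), p65(a), penguin(a), ready(a), signed(a), stale(a), swims(a), valid(a), visible(a), wooden(a)} — 21 facts.

21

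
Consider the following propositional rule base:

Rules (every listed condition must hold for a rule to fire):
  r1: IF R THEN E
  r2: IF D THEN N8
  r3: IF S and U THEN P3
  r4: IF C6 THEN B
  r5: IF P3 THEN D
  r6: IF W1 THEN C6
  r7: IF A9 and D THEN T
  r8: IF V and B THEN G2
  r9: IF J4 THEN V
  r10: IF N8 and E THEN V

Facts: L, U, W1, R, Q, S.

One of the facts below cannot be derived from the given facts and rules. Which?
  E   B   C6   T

Round 1 fires r1, r3, r6, giving E, P3, C6.
Round 2 fires r4, r5, giving B, D.
Round 3 fires r2, giving N8.
Round 4 fires r10, giving V.
Round 5 fires r8, giving G2.
Derived: E (round 1), C6 (round 1), B (round 2). T never appears in any round.

T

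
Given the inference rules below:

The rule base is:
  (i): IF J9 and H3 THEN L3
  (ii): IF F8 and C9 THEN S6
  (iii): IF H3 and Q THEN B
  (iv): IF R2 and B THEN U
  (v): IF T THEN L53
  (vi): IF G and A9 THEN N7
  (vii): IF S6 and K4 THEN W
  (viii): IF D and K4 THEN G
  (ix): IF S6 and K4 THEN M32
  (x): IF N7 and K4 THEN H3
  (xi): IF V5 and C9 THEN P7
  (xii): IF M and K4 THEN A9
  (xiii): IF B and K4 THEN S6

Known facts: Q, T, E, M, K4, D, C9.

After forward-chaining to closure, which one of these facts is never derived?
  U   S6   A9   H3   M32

U

Round 1 fires (v), (viii), (xii), giving L53, G, A9.
Round 2 fires (vi), giving N7.
Round 3 fires (x), giving H3.
Round 4 fires (iii), giving B.
Round 5 fires (xiii), giving S6.
Round 6 fires (vii), (ix), giving W, M32.
Derived: S6 (round 5), A9 (round 1), H3 (round 3), M32 (round 6). U never appears in any round.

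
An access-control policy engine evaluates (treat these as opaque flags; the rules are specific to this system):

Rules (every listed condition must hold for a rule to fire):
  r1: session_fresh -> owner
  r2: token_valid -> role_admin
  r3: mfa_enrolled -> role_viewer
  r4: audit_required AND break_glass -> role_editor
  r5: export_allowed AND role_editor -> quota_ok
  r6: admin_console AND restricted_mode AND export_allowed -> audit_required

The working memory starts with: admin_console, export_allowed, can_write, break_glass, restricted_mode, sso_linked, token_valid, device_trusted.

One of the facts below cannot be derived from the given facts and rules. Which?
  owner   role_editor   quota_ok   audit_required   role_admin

owner

[1] r2 [token_valid -> role_admin]; r6 [admin_console AND restricted_mode AND export_allowed -> audit_required]. ⇒ new: role_admin, audit_required.
[2] r4 [audit_required AND break_glass -> role_editor]. ⇒ new: role_editor.
[3] r5 [export_allowed AND role_editor -> quota_ok]. ⇒ new: quota_ok.
Derived: audit_required (round 1), quota_ok (round 3), role_editor (round 2), role_admin (round 1). owner never appears in any round.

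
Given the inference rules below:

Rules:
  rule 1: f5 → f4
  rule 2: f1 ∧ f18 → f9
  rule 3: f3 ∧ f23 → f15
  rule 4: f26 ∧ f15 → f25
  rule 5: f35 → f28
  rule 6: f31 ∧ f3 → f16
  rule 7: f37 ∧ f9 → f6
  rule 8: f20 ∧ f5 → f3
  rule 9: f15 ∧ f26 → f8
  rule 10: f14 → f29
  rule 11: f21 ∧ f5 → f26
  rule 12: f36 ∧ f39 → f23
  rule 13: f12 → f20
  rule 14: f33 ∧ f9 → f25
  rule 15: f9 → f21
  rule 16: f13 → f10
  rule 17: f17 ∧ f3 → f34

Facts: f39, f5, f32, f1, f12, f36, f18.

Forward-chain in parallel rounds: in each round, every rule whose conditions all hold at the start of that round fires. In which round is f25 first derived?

4

Round 1: rule 1 [f5 → f4]; rule 2 [f1 ∧ f18 → f9]; rule 12 [f36 ∧ f39 → f23]; rule 13 [f12 → f20]. Adds f4, f9, f23, f20.
Round 2: rule 8 [f20 ∧ f5 → f3]; rule 15 [f9 → f21]. Adds f3, f21.
Round 3: rule 3 [f3 ∧ f23 → f15]; rule 11 [f21 ∧ f5 → f26]. Adds f15, f26.
Round 4: rule 4 [f26 ∧ f15 → f25]; rule 9 [f15 ∧ f26 → f8]. Adds f25, f8.
f25 first appears in round 4.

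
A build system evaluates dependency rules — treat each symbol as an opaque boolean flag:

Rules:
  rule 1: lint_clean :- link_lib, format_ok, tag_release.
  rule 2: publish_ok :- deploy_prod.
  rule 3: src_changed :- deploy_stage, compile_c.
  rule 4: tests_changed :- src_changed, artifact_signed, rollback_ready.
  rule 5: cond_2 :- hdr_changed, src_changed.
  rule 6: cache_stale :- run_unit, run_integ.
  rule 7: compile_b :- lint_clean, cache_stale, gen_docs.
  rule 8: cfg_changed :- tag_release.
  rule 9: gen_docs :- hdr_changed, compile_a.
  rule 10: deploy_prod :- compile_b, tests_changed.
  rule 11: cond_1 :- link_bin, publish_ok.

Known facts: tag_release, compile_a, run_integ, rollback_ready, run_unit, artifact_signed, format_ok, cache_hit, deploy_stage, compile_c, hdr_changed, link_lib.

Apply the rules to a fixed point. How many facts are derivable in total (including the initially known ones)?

22

Round 1 fires rule 1, rule 3, rule 6, rule 8, rule 9, giving lint_clean, src_changed, cache_stale, cfg_changed, gen_docs.
Round 2 fires rule 4, rule 5, rule 7, giving tests_changed, cond_2, compile_b.
Round 3 fires rule 10, giving deploy_prod.
Round 4 fires rule 2, giving publish_ok.
Closure: {artifact_signed, cache_hit, cache_stale, cfg_changed, compile_a, compile_b, compile_c, cond_2, deploy_prod, deploy_stage, format_ok, gen_docs, hdr_changed, link_lib, lint_clean, publish_ok, rollback_ready, run_integ, run_unit, src_changed, tag_release, tests_changed} — 22 facts.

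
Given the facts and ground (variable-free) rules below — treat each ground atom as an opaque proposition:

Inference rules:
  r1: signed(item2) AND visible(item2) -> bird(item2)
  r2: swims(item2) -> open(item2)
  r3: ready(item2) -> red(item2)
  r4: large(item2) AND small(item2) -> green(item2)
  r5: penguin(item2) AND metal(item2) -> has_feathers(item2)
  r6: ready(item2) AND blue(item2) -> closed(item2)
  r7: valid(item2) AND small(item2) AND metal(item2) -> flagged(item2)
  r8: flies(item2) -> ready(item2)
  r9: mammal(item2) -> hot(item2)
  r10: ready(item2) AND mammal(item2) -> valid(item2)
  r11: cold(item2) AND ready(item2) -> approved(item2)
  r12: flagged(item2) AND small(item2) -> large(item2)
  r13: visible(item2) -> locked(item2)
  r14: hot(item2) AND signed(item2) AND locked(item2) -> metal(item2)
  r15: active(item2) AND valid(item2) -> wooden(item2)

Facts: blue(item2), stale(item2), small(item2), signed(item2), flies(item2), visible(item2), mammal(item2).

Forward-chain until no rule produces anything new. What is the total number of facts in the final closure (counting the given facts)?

Round 1 — r1, r8, r9, r13, derive bird(item2), ready(item2), hot(item2), locked(item2).
Round 2 — r3, r6, r10, r14, derive red(item2), closed(item2), valid(item2), metal(item2).
Round 3 — r7, derive flagged(item2).
Round 4 — r12, derive large(item2).
Round 5 — r4, derive green(item2).
Closure: {bird(item2), blue(item2), closed(item2), flagged(item2), flies(item2), green(item2), hot(item2), large(item2), locked(item2), mammal(item2), metal(item2), ready(item2), red(item2), signed(item2), small(item2), stale(item2), valid(item2), visible(item2)} — 18 facts.

18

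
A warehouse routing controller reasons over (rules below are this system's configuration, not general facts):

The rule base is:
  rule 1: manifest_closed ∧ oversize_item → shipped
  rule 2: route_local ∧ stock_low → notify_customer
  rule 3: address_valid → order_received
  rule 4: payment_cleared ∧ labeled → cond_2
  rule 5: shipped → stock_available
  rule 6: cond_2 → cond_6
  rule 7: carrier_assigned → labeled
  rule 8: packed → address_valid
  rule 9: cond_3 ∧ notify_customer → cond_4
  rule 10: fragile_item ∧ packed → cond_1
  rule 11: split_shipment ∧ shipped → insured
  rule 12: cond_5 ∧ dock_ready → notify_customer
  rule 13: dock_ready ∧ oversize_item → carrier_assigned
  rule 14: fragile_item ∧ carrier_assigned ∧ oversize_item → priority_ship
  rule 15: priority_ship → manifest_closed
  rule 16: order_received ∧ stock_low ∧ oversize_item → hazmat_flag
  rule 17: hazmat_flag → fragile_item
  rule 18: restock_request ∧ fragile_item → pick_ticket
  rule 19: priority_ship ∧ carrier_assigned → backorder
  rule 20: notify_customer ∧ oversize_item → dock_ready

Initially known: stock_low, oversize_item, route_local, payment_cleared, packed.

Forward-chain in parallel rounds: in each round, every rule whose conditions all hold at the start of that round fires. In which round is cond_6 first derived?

6

Round 1 fires rule 2, rule 8, giving notify_customer, address_valid.
Round 2 fires rule 3, rule 20, giving order_received, dock_ready.
Round 3 fires rule 13, rule 16, giving carrier_assigned, hazmat_flag.
Round 4 fires rule 7, rule 17, giving labeled, fragile_item.
Round 5 fires rule 4, rule 10, rule 14, giving cond_2, cond_1, priority_ship.
Round 6 fires rule 6, rule 15, rule 19, giving cond_6, manifest_closed, backorder.
cond_6 first appears in round 6.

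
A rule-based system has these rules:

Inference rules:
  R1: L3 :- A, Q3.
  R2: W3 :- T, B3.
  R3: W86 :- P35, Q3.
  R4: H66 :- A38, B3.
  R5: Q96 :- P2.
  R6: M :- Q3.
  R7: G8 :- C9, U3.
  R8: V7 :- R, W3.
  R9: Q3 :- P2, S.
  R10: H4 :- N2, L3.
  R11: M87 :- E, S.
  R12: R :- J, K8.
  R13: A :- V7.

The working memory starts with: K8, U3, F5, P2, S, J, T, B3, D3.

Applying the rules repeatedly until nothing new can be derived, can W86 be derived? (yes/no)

Round 1: R2 [W3 :- T, B3.]; R5 [Q96 :- P2.]; R9 [Q3 :- P2, S.]; R12 [R :- J, K8.]. Adds W3, Q96, Q3, R.
Round 2: R6 [M :- Q3.]; R8 [V7 :- R, W3.]. Adds M, V7.
Round 3: R13 [A :- V7.]. Adds A.
Round 4: R1 [L3 :- A, Q3.]. Adds L3.
Fixed point reached. W86 is concluded only by R3; R3 needs P35 (never derived).

no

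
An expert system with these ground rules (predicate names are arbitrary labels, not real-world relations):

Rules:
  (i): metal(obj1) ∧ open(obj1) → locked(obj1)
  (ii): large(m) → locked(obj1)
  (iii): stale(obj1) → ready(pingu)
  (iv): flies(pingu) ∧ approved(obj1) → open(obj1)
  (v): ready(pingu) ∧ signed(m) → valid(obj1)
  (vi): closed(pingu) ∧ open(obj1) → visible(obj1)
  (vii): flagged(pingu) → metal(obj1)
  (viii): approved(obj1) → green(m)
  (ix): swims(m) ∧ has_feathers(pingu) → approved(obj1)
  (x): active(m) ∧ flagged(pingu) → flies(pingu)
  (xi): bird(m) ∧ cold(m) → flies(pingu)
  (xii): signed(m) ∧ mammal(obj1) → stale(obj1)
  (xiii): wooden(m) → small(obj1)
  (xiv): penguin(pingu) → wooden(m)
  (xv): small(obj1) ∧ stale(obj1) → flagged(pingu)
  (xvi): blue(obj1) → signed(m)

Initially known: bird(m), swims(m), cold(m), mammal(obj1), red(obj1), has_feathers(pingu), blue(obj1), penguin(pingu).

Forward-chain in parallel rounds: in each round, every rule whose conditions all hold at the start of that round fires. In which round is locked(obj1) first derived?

5

Round 1 — (ix), (xi), (xiv), (xvi), derive approved(obj1), flies(pingu), wooden(m), signed(m).
Round 2 — (iv), (viii), (xii), (xiii), derive open(obj1), green(m), stale(obj1), small(obj1).
Round 3 — (iii), (xv), derive ready(pingu), flagged(pingu).
Round 4 — (v), (vii), derive valid(obj1), metal(obj1).
Round 5 — (i), derive locked(obj1).
locked(obj1) first appears in round 5.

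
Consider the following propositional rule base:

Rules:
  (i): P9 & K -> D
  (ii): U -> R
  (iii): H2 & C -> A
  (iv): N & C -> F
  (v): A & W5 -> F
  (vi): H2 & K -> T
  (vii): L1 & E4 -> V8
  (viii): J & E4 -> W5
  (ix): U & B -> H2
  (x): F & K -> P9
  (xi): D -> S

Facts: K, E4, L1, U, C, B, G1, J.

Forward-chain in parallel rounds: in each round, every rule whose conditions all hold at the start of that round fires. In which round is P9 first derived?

Round 1 — (ii), (vii), (viii), (ix), derive R, V8, W5, H2.
Round 2 — (iii), (vi), derive A, T.
Round 3 — (v), derive F.
Round 4 — (x), derive P9.
P9 first appears in round 4.

4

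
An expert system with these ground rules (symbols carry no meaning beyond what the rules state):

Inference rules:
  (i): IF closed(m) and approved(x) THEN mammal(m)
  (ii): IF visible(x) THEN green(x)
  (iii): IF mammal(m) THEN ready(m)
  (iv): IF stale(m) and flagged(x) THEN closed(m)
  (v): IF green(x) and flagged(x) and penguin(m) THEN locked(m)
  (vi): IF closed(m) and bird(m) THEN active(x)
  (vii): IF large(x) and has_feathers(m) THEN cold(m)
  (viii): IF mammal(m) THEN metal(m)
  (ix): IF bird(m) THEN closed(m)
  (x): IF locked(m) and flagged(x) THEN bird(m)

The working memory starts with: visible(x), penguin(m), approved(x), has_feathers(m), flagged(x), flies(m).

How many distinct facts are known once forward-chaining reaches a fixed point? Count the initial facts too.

14

Round 1: (ii) [IF visible(x) THEN green(x)]. Adds green(x).
Round 2: (v) [IF green(x) and flagged(x) and penguin(m) THEN locked(m)]. Adds locked(m).
Round 3: (x) [IF locked(m) and flagged(x) THEN bird(m)]. Adds bird(m).
Round 4: (ix) [IF bird(m) THEN closed(m)]. Adds closed(m).
Round 5: (i) [IF closed(m) and approved(x) THEN mammal(m)]; (vi) [IF closed(m) and bird(m) THEN active(x)]. Adds mammal(m), active(x).
Round 6: (iii) [IF mammal(m) THEN ready(m)]; (viii) [IF mammal(m) THEN metal(m)]. Adds ready(m), metal(m).
Closure: {active(x), approved(x), bird(m), closed(m), flagged(x), flies(m), green(x), has_feathers(m), locked(m), mammal(m), metal(m), penguin(m), ready(m), visible(x)} — 14 facts.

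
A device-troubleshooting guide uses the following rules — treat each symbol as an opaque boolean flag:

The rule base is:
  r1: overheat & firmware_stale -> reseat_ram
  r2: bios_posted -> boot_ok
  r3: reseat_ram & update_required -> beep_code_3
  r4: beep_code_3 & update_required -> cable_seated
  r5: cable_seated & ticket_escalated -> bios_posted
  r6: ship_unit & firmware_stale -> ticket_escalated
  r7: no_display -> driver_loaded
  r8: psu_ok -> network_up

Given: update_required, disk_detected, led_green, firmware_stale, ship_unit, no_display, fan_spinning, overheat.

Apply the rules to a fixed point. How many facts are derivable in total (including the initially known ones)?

15

Round 1 — r1, r6, r7, derive reseat_ram, ticket_escalated, driver_loaded.
Round 2 — r3, derive beep_code_3.
Round 3 — r4, derive cable_seated.
Round 4 — r5, derive bios_posted.
Round 5 — r2, derive boot_ok.
Closure: {beep_code_3, bios_posted, boot_ok, cable_seated, disk_detected, driver_loaded, fan_spinning, firmware_stale, led_green, no_display, overheat, reseat_ram, ship_unit, ticket_escalated, update_required} — 15 facts.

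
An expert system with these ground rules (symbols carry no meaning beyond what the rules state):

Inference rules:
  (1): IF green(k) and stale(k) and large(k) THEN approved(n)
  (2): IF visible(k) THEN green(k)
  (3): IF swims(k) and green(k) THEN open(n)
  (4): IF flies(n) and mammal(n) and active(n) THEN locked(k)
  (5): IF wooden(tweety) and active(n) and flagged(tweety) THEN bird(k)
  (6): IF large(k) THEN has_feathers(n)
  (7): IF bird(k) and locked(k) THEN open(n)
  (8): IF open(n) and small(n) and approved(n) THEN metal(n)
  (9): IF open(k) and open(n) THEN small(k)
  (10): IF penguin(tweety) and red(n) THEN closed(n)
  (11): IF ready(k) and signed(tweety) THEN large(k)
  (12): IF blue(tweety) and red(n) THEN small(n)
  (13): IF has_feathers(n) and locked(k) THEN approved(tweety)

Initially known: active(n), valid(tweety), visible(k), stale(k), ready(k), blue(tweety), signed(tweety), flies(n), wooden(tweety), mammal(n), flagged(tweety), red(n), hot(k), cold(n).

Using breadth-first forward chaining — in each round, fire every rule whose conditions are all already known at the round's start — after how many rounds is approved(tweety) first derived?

Round 1 — (2), (4), (5), (11), (12), derive green(k), locked(k), bird(k), large(k), small(n).
Round 2 — (1), (6), (7), derive approved(n), has_feathers(n), open(n).
Round 3 — (8), (13), derive metal(n), approved(tweety).
approved(tweety) first appears in round 3.

3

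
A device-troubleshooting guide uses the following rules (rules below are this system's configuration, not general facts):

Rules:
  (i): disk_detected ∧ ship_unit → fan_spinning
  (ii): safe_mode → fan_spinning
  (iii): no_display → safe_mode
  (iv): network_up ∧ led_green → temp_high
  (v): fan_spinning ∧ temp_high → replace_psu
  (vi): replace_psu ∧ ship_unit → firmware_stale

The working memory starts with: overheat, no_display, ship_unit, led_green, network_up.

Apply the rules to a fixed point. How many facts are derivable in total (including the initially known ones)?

10

Round 1: (iii) [no_display → safe_mode]; (iv) [network_up ∧ led_green → temp_high]. New: safe_mode, temp_high.
Round 2: (ii) [safe_mode → fan_spinning]. New: fan_spinning.
Round 3: (v) [fan_spinning ∧ temp_high → replace_psu]. New: replace_psu.
Round 4: (vi) [replace_psu ∧ ship_unit → firmware_stale]. New: firmware_stale.
Closure: {fan_spinning, firmware_stale, led_green, network_up, no_display, overheat, replace_psu, safe_mode, ship_unit, temp_high} — 10 facts.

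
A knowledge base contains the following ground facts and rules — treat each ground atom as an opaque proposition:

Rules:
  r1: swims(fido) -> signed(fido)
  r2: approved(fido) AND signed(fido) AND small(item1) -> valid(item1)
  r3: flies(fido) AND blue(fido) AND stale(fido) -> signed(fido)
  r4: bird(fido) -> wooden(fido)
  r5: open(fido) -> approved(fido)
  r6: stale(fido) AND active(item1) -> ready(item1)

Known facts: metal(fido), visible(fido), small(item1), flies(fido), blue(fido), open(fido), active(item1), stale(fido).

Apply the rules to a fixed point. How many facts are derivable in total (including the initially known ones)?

[1] r3 [flies(fido) AND blue(fido) AND stale(fido) -> signed(fido)]; r5 [open(fido) -> approved(fido)]; r6 [stale(fido) AND active(item1) -> ready(item1)]. ⇒ new: signed(fido), approved(fido), ready(item1).
[2] r2 [approved(fido) AND signed(fido) AND small(item1) -> valid(item1)]. ⇒ new: valid(item1).
Closure: {active(item1), approved(fido), blue(fido), flies(fido), metal(fido), open(fido), ready(item1), signed(fido), small(item1), stale(fido), valid(item1), visible(fido)} — 12 facts.

12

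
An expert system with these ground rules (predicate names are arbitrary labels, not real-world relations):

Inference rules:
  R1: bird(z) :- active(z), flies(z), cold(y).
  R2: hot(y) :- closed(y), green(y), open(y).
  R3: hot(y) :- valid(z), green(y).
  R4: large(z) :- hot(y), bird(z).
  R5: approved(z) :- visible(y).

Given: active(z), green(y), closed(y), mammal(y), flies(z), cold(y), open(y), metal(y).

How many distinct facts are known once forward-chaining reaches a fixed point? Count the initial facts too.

11

[1] R1 [bird(z) :- active(z), flies(z), cold(y).]; R2 [hot(y) :- closed(y), green(y), open(y).]. ⇒ new: bird(z), hot(y).
[2] R4 [large(z) :- hot(y), bird(z).]. ⇒ new: large(z).
Closure: {active(z), bird(z), closed(y), cold(y), flies(z), green(y), hot(y), large(z), mammal(y), metal(y), open(y)} — 11 facts.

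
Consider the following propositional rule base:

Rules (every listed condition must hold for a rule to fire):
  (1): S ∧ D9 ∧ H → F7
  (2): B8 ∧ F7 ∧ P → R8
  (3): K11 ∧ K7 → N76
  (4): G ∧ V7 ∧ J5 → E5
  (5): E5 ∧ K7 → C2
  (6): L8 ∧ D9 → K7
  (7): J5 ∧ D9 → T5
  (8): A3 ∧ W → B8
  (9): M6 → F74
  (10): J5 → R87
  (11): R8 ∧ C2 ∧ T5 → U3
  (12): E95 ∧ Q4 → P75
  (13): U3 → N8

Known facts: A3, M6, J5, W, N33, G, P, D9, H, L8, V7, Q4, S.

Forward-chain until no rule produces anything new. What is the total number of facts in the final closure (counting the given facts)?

[1] (1) [S ∧ D9 ∧ H → F7]; (4) [G ∧ V7 ∧ J5 → E5]; (6) [L8 ∧ D9 → K7]; (7) [J5 ∧ D9 → T5]; (8) [A3 ∧ W → B8]; (9) [M6 → F74]; (10) [J5 → R87]. ⇒ new: F7, E5, K7, T5, B8, F74, R87.
[2] (2) [B8 ∧ F7 ∧ P → R8]; (5) [E5 ∧ K7 → C2]. ⇒ new: R8, C2.
[3] (11) [R8 ∧ C2 ∧ T5 → U3]. ⇒ new: U3.
[4] (13) [U3 → N8]. ⇒ new: N8.
Closure: {A3, B8, C2, D9, E5, F7, F74, G, H, J5, K7, L8, M6, N33, N8, P, Q4, R8, R87, S, T5, U3, V7, W} — 24 facts.

24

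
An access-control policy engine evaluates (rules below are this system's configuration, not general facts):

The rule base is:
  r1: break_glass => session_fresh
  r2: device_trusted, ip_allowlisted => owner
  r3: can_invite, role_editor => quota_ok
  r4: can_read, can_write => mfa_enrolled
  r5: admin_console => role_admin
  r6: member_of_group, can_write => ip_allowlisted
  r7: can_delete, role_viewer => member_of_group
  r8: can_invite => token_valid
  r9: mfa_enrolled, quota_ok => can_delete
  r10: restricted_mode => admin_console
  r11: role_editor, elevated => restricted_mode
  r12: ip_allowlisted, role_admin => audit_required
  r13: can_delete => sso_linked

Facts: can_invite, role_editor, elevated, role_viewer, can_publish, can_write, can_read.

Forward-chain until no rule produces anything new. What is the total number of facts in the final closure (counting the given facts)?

18

Round 1 fires r3, r4, r8, r11, giving quota_ok, mfa_enrolled, token_valid, restricted_mode.
Round 2 fires r9, r10, giving can_delete, admin_console.
Round 3 fires r5, r7, r13, giving role_admin, member_of_group, sso_linked.
Round 4 fires r6, giving ip_allowlisted.
Round 5 fires r12, giving audit_required.
Closure: {admin_console, audit_required, can_delete, can_invite, can_publish, can_read, can_write, elevated, ip_allowlisted, member_of_group, mfa_enrolled, quota_ok, restricted_mode, role_admin, role_editor, role_viewer, sso_linked, token_valid} — 18 facts.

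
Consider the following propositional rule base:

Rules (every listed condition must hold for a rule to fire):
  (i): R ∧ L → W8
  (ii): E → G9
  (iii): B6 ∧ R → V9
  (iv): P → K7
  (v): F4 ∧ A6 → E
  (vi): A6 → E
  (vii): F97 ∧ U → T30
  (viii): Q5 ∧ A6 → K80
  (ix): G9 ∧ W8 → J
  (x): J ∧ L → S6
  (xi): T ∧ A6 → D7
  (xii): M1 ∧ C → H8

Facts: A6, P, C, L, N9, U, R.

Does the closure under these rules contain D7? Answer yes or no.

Round 1: (i) [R ∧ L → W8]; (iv) [P → K7]; (vi) [A6 → E]. Adds W8, K7, E.
Round 2: (ii) [E → G9]. Adds G9.
Round 3: (ix) [G9 ∧ W8 → J]. Adds J.
Round 4: (x) [J ∧ L → S6]. Adds S6.
Fixed point reached. D7 is concluded only by (xi); (xi) needs T (never derived).

no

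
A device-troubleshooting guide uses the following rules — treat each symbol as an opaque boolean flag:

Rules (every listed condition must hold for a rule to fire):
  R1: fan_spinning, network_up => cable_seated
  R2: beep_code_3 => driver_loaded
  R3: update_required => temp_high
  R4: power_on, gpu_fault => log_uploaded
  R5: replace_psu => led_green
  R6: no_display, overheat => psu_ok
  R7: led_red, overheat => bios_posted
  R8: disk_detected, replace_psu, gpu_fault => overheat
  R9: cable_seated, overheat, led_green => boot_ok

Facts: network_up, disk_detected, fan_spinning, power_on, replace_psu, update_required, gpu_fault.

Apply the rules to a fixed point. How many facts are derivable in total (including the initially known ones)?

Round 1: R1 [fan_spinning, network_up => cable_seated]; R3 [update_required => temp_high]; R4 [power_on, gpu_fault => log_uploaded]; R5 [replace_psu => led_green]; R8 [disk_detected, replace_psu, gpu_fault => overheat]. New: cable_seated, temp_high, log_uploaded, led_green, overheat.
Round 2: R9 [cable_seated, overheat, led_green => boot_ok]. New: boot_ok.
Closure: {boot_ok, cable_seated, disk_detected, fan_spinning, gpu_fault, led_green, log_uploaded, network_up, overheat, power_on, replace_psu, temp_high, update_required} — 13 facts.

13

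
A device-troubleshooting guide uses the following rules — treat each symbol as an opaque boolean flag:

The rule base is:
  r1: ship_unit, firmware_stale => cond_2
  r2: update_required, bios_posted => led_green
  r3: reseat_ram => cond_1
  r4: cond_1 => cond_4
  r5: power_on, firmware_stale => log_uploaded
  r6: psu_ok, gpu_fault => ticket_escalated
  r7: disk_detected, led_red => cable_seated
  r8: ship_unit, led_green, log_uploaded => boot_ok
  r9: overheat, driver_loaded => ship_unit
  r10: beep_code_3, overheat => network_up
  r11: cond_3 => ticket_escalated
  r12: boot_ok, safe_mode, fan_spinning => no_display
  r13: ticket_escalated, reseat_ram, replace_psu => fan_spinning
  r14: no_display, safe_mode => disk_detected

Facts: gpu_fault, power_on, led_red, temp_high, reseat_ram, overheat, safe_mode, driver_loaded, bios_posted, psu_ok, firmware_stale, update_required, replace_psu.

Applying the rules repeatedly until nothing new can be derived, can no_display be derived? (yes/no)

Round 1 — r2, r3, r5, r6, r9, derive led_green, cond_1, log_uploaded, ticket_escalated, ship_unit.
Round 2 — r1, r4, r8, r13, derive cond_2, cond_4, boot_ok, fan_spinning.
Round 3 — r12, derive no_display.
Round 4 — r14, derive disk_detected.
Round 5 — r7, derive cable_seated.
no_display appears in round 3, so it is derivable.

yes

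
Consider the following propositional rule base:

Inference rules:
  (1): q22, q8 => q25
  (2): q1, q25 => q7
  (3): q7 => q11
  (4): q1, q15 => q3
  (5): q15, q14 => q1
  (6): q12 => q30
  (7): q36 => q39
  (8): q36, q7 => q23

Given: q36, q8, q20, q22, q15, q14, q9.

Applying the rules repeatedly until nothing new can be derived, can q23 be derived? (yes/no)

yes

Round 1 — (1), (5), (7), derive q25, q1, q39.
Round 2 — (2), (4), derive q7, q3.
Round 3 — (3), (8), derive q11, q23.
q23 appears in round 3, so it is derivable.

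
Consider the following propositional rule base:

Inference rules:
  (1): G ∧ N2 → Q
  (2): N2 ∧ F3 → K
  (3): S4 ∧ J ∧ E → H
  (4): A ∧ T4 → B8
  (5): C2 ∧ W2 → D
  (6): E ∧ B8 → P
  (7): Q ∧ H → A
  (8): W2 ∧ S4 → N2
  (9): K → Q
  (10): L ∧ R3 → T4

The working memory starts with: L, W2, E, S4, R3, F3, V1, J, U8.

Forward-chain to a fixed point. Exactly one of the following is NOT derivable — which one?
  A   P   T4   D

Round 1: (3) [S4 ∧ J ∧ E → H]; (8) [W2 ∧ S4 → N2]; (10) [L ∧ R3 → T4]. Adds H, N2, T4.
Round 2: (2) [N2 ∧ F3 → K]. Adds K.
Round 3: (9) [K → Q]. Adds Q.
Round 4: (7) [Q ∧ H → A]. Adds A.
Round 5: (4) [A ∧ T4 → B8]. Adds B8.
Round 6: (6) [E ∧ B8 → P]. Adds P.
Derived: T4 (round 1), A (round 4), P (round 6). D never appears in any round.

D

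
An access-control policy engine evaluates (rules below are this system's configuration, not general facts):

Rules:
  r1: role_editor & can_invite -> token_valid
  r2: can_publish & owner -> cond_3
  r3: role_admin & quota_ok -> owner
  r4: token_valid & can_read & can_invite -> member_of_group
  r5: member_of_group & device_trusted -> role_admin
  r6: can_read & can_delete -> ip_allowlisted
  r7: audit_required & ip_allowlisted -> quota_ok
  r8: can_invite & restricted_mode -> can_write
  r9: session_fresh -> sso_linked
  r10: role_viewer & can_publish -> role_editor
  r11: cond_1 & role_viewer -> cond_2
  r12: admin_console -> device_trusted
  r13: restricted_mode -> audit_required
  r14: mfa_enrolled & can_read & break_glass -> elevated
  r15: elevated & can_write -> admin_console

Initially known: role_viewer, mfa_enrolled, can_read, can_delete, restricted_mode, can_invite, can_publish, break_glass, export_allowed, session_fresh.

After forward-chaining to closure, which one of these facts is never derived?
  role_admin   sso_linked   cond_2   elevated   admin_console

cond_2

Round 1: r6 [can_read & can_delete -> ip_allowlisted]; r8 [can_invite & restricted_mode -> can_write]; r9 [session_fresh -> sso_linked]; r10 [role_viewer & can_publish -> role_editor]; r13 [restricted_mode -> audit_required]; r14 [mfa_enrolled & can_read & break_glass -> elevated]. New: ip_allowlisted, can_write, sso_linked, role_editor, audit_required, elevated.
Round 2: r1 [role_editor & can_invite -> token_valid]; r7 [audit_required & ip_allowlisted -> quota_ok]; r15 [elevated & can_write -> admin_console]. New: token_valid, quota_ok, admin_console.
Round 3: r4 [token_valid & can_read & can_invite -> member_of_group]; r12 [admin_console -> device_trusted]. New: member_of_group, device_trusted.
Round 4: r5 [member_of_group & device_trusted -> role_admin]. New: role_admin.
Round 5: r3 [role_admin & quota_ok -> owner]. New: owner.
Round 6: r2 [can_publish & owner -> cond_3]. New: cond_3.
Derived: role_admin (round 4), admin_console (round 2), elevated (round 1), sso_linked (round 1). cond_2 never appears in any round.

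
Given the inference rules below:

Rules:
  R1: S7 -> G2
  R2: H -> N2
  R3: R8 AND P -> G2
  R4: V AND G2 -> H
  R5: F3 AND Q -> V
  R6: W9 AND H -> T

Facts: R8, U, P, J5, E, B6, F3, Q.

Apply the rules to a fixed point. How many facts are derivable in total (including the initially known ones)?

[1] R3 [R8 AND P -> G2]; R5 [F3 AND Q -> V]. ⇒ new: G2, V.
[2] R4 [V AND G2 -> H]. ⇒ new: H.
[3] R2 [H -> N2]. ⇒ new: N2.
Closure: {B6, E, F3, G2, H, J5, N2, P, Q, R8, U, V} — 12 facts.

12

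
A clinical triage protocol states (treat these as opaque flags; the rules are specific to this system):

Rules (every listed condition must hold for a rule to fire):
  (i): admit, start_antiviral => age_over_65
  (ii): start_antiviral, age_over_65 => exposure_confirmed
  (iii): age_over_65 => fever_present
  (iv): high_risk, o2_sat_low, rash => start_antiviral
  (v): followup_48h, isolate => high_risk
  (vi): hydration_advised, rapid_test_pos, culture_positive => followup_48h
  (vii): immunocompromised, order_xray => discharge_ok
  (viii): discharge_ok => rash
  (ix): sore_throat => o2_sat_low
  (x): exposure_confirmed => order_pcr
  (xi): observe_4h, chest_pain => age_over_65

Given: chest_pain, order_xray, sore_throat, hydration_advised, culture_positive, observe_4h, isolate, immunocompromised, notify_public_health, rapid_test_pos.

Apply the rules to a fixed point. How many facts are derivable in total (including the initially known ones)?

[1] (vi) [hydration_advised, rapid_test_pos, culture_positive => followup_48h]; (vii) [immunocompromised, order_xray => discharge_ok]; (ix) [sore_throat => o2_sat_low]; (xi) [observe_4h, chest_pain => age_over_65]. ⇒ new: followup_48h, discharge_ok, o2_sat_low, age_over_65.
[2] (iii) [age_over_65 => fever_present]; (v) [followup_48h, isolate => high_risk]; (viii) [discharge_ok => rash]. ⇒ new: fever_present, high_risk, rash.
[3] (iv) [high_risk, o2_sat_low, rash => start_antiviral]. ⇒ new: start_antiviral.
[4] (ii) [start_antiviral, age_over_65 => exposure_confirmed]. ⇒ new: exposure_confirmed.
[5] (x) [exposure_confirmed => order_pcr]. ⇒ new: order_pcr.
Closure: {age_over_65, chest_pain, culture_positive, discharge_ok, exposure_confirmed, fever_present, followup_48h, high_risk, hydration_advised, immunocompromised, isolate, notify_public_health, o2_sat_low, observe_4h, order_pcr, order_xray, rapid_test_pos, rash, sore_throat, start_antiviral} — 20 facts.

20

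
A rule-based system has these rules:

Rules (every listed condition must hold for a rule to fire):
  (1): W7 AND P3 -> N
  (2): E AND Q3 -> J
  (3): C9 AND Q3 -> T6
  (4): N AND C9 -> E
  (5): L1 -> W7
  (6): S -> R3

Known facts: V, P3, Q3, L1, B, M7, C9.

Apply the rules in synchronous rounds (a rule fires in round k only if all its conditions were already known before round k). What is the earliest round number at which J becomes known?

Round 1 fires (3), (5), giving T6, W7.
Round 2 fires (1), giving N.
Round 3 fires (4), giving E.
Round 4 fires (2), giving J.
J first appears in round 4.

4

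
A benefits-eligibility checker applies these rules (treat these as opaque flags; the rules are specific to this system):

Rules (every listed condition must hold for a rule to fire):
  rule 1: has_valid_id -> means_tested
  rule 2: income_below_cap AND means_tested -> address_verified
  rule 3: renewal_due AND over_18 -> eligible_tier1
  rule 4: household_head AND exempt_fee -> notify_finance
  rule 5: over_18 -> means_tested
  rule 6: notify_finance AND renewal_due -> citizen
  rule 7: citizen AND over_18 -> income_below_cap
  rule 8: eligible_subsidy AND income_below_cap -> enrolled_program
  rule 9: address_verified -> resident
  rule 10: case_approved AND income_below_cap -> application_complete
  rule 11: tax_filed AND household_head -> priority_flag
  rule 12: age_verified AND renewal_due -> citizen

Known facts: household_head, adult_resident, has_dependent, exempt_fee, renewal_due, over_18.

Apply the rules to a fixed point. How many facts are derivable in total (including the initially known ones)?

Round 1: rule 3 [renewal_due AND over_18 -> eligible_tier1]; rule 4 [household_head AND exempt_fee -> notify_finance]; rule 5 [over_18 -> means_tested]. Adds eligible_tier1, notify_finance, means_tested.
Round 2: rule 6 [notify_finance AND renewal_due -> citizen]. Adds citizen.
Round 3: rule 7 [citizen AND over_18 -> income_below_cap]. Adds income_below_cap.
Round 4: rule 2 [income_below_cap AND means_tested -> address_verified]. Adds address_verified.
Round 5: rule 9 [address_verified -> resident]. Adds resident.
Closure: {address_verified, adult_resident, citizen, eligible_tier1, exempt_fee, has_dependent, household_head, income_below_cap, means_tested, notify_finance, over_18, renewal_due, resident} — 13 facts.

13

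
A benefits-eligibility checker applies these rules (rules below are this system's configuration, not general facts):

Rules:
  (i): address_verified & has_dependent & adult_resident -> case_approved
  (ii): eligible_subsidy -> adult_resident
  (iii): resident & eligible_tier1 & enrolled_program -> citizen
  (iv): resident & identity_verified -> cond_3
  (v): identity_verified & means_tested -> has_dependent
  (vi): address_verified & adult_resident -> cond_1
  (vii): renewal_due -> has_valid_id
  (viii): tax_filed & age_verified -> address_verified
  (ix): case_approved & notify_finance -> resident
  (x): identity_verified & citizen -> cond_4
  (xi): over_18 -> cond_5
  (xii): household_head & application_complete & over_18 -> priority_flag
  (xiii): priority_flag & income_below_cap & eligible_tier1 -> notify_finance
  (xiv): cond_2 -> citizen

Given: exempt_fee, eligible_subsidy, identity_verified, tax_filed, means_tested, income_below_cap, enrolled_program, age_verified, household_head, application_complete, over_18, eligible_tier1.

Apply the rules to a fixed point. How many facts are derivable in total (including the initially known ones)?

Round 1 fires (ii), (v), (viii), (xi), (xii), giving adult_resident, has_dependent, address_verified, cond_5, priority_flag.
Round 2 fires (i), (vi), (xiii), giving case_approved, cond_1, notify_finance.
Round 3 fires (ix), giving resident.
Round 4 fires (iii), (iv), giving citizen, cond_3.
Round 5 fires (x), giving cond_4.
Closure: {address_verified, adult_resident, age_verified, application_complete, case_approved, citizen, cond_1, cond_3, cond_4, cond_5, eligible_subsidy, eligible_tier1, enrolled_program, exempt_fee, has_dependent, household_head, identity_verified, income_below_cap, means_tested, notify_finance, over_18, priority_flag, resident, tax_filed} — 24 facts.

24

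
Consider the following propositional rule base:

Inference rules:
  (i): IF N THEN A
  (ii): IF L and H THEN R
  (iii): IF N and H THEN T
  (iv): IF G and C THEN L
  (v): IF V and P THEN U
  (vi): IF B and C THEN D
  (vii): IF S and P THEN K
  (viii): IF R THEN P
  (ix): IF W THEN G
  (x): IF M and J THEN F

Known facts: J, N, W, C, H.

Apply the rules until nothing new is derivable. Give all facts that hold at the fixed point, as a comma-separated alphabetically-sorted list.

A, C, G, H, J, L, N, P, R, T, W

[1] (i) [IF N THEN A]; (iii) [IF N and H THEN T]; (ix) [IF W THEN G]. ⇒ new: A, T, G.
[2] (iv) [IF G and C THEN L]. ⇒ new: L.
[3] (ii) [IF L and H THEN R]. ⇒ new: R.
[4] (viii) [IF R THEN P]. ⇒ new: P.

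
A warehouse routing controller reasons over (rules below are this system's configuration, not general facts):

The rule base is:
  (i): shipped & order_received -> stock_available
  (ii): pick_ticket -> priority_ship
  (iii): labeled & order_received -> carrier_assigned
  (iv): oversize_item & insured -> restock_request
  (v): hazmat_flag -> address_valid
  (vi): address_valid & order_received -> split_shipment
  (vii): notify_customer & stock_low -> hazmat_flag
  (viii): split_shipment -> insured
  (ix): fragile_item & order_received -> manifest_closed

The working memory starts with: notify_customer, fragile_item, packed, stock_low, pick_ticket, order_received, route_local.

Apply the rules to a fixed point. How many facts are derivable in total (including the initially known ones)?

13

Round 1: (ii) [pick_ticket -> priority_ship]; (vii) [notify_customer & stock_low -> hazmat_flag]; (ix) [fragile_item & order_received -> manifest_closed]. New: priority_ship, hazmat_flag, manifest_closed.
Round 2: (v) [hazmat_flag -> address_valid]. New: address_valid.
Round 3: (vi) [address_valid & order_received -> split_shipment]. New: split_shipment.
Round 4: (viii) [split_shipment -> insured]. New: insured.
Closure: {address_valid, fragile_item, hazmat_flag, insured, manifest_closed, notify_customer, order_received, packed, pick_ticket, priority_ship, route_local, split_shipment, stock_low} — 13 facts.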